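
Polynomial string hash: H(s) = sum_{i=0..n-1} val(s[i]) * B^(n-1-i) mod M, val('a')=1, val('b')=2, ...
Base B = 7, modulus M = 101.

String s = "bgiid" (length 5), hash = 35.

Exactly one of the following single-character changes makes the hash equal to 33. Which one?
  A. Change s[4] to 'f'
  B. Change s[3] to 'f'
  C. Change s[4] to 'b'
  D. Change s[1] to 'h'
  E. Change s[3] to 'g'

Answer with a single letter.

Answer: C

Derivation:
Option A: s[4]='d'->'f', delta=(6-4)*7^0 mod 101 = 2, hash=35+2 mod 101 = 37
Option B: s[3]='i'->'f', delta=(6-9)*7^1 mod 101 = 80, hash=35+80 mod 101 = 14
Option C: s[4]='d'->'b', delta=(2-4)*7^0 mod 101 = 99, hash=35+99 mod 101 = 33 <-- target
Option D: s[1]='g'->'h', delta=(8-7)*7^3 mod 101 = 40, hash=35+40 mod 101 = 75
Option E: s[3]='i'->'g', delta=(7-9)*7^1 mod 101 = 87, hash=35+87 mod 101 = 21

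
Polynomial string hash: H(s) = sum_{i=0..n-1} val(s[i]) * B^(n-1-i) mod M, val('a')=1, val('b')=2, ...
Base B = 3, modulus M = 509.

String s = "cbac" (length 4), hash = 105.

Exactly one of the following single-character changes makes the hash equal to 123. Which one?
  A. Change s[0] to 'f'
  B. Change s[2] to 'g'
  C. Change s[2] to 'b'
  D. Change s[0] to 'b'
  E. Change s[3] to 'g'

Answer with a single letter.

Option A: s[0]='c'->'f', delta=(6-3)*3^3 mod 509 = 81, hash=105+81 mod 509 = 186
Option B: s[2]='a'->'g', delta=(7-1)*3^1 mod 509 = 18, hash=105+18 mod 509 = 123 <-- target
Option C: s[2]='a'->'b', delta=(2-1)*3^1 mod 509 = 3, hash=105+3 mod 509 = 108
Option D: s[0]='c'->'b', delta=(2-3)*3^3 mod 509 = 482, hash=105+482 mod 509 = 78
Option E: s[3]='c'->'g', delta=(7-3)*3^0 mod 509 = 4, hash=105+4 mod 509 = 109

Answer: B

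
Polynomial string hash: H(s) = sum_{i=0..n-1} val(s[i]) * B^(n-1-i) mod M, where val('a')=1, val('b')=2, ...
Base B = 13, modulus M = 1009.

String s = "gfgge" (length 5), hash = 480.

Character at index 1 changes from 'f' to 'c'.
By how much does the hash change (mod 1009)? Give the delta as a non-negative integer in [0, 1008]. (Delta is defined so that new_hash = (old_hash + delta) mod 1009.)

Delta formula: (val(new) - val(old)) * B^(n-1-k) mod M
  val('c') - val('f') = 3 - 6 = -3
  B^(n-1-k) = 13^3 mod 1009 = 179
  Delta = -3 * 179 mod 1009 = 472

Answer: 472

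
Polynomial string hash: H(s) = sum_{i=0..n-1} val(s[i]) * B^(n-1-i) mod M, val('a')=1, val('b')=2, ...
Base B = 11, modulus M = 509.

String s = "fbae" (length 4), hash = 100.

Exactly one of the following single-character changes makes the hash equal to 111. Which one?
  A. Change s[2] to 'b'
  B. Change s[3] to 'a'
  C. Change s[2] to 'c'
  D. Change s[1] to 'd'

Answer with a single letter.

Option A: s[2]='a'->'b', delta=(2-1)*11^1 mod 509 = 11, hash=100+11 mod 509 = 111 <-- target
Option B: s[3]='e'->'a', delta=(1-5)*11^0 mod 509 = 505, hash=100+505 mod 509 = 96
Option C: s[2]='a'->'c', delta=(3-1)*11^1 mod 509 = 22, hash=100+22 mod 509 = 122
Option D: s[1]='b'->'d', delta=(4-2)*11^2 mod 509 = 242, hash=100+242 mod 509 = 342

Answer: A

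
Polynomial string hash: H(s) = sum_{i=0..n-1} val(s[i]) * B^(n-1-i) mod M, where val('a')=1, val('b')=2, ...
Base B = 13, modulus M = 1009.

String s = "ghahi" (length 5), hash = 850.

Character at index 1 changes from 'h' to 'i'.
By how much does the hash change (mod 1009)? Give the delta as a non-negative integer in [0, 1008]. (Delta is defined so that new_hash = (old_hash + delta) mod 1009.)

Answer: 179

Derivation:
Delta formula: (val(new) - val(old)) * B^(n-1-k) mod M
  val('i') - val('h') = 9 - 8 = 1
  B^(n-1-k) = 13^3 mod 1009 = 179
  Delta = 1 * 179 mod 1009 = 179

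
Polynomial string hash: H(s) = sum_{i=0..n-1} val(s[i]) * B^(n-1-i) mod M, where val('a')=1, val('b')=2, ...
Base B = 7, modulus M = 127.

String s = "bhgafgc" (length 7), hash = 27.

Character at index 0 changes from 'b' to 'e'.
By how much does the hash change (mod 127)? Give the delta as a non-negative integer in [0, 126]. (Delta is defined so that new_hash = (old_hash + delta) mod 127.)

Delta formula: (val(new) - val(old)) * B^(n-1-k) mod M
  val('e') - val('b') = 5 - 2 = 3
  B^(n-1-k) = 7^6 mod 127 = 47
  Delta = 3 * 47 mod 127 = 14

Answer: 14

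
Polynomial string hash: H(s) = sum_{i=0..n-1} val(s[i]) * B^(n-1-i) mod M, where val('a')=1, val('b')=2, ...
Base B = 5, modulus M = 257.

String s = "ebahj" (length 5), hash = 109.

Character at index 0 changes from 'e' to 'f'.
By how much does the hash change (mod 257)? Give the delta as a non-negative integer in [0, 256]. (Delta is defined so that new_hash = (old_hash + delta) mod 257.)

Answer: 111

Derivation:
Delta formula: (val(new) - val(old)) * B^(n-1-k) mod M
  val('f') - val('e') = 6 - 5 = 1
  B^(n-1-k) = 5^4 mod 257 = 111
  Delta = 1 * 111 mod 257 = 111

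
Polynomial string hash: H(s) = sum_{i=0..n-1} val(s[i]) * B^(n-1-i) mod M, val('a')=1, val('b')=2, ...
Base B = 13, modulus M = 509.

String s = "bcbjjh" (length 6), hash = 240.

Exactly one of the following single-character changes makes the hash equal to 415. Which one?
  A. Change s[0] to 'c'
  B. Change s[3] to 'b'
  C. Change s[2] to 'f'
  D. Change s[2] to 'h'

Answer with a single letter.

Option A: s[0]='b'->'c', delta=(3-2)*13^5 mod 509 = 232, hash=240+232 mod 509 = 472
Option B: s[3]='j'->'b', delta=(2-10)*13^2 mod 509 = 175, hash=240+175 mod 509 = 415 <-- target
Option C: s[2]='b'->'f', delta=(6-2)*13^3 mod 509 = 135, hash=240+135 mod 509 = 375
Option D: s[2]='b'->'h', delta=(8-2)*13^3 mod 509 = 457, hash=240+457 mod 509 = 188

Answer: B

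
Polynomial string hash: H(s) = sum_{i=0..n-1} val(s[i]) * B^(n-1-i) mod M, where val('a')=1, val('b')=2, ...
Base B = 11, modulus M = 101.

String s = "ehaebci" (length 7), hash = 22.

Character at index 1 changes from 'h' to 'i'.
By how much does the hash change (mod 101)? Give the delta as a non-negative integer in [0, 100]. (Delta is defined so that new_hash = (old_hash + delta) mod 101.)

Answer: 57

Derivation:
Delta formula: (val(new) - val(old)) * B^(n-1-k) mod M
  val('i') - val('h') = 9 - 8 = 1
  B^(n-1-k) = 11^5 mod 101 = 57
  Delta = 1 * 57 mod 101 = 57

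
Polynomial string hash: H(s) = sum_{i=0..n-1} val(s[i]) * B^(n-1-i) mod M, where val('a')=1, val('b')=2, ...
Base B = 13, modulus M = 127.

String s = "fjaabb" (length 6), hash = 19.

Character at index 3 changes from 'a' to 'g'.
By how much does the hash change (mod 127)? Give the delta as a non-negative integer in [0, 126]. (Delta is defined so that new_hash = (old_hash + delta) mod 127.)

Delta formula: (val(new) - val(old)) * B^(n-1-k) mod M
  val('g') - val('a') = 7 - 1 = 6
  B^(n-1-k) = 13^2 mod 127 = 42
  Delta = 6 * 42 mod 127 = 125

Answer: 125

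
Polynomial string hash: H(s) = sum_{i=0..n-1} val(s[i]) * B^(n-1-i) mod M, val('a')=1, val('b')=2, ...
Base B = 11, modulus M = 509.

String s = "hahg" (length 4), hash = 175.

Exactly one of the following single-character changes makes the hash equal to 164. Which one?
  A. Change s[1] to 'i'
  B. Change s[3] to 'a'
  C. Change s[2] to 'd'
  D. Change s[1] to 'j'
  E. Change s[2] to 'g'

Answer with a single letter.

Option A: s[1]='a'->'i', delta=(9-1)*11^2 mod 509 = 459, hash=175+459 mod 509 = 125
Option B: s[3]='g'->'a', delta=(1-7)*11^0 mod 509 = 503, hash=175+503 mod 509 = 169
Option C: s[2]='h'->'d', delta=(4-8)*11^1 mod 509 = 465, hash=175+465 mod 509 = 131
Option D: s[1]='a'->'j', delta=(10-1)*11^2 mod 509 = 71, hash=175+71 mod 509 = 246
Option E: s[2]='h'->'g', delta=(7-8)*11^1 mod 509 = 498, hash=175+498 mod 509 = 164 <-- target

Answer: E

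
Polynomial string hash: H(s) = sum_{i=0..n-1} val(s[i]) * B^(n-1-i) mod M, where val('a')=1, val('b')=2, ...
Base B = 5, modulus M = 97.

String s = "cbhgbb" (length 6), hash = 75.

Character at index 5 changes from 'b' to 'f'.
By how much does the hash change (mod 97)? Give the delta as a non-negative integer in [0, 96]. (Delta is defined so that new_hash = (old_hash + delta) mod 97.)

Answer: 4

Derivation:
Delta formula: (val(new) - val(old)) * B^(n-1-k) mod M
  val('f') - val('b') = 6 - 2 = 4
  B^(n-1-k) = 5^0 mod 97 = 1
  Delta = 4 * 1 mod 97 = 4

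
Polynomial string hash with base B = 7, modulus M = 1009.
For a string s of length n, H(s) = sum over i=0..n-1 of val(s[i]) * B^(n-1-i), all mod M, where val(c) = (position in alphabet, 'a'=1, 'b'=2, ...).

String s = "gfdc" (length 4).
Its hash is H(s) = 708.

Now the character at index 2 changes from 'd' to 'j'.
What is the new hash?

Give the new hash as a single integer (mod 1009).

Answer: 750

Derivation:
val('d') = 4, val('j') = 10
Position k = 2, exponent = n-1-k = 1
B^1 mod M = 7^1 mod 1009 = 7
Delta = (10 - 4) * 7 mod 1009 = 42
New hash = (708 + 42) mod 1009 = 750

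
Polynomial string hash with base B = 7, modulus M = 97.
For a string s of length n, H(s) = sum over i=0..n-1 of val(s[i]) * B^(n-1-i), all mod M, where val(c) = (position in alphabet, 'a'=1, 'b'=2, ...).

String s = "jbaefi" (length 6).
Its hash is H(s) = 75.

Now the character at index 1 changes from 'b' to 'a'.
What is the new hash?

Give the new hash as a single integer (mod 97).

val('b') = 2, val('a') = 1
Position k = 1, exponent = n-1-k = 4
B^4 mod M = 7^4 mod 97 = 73
Delta = (1 - 2) * 73 mod 97 = 24
New hash = (75 + 24) mod 97 = 2

Answer: 2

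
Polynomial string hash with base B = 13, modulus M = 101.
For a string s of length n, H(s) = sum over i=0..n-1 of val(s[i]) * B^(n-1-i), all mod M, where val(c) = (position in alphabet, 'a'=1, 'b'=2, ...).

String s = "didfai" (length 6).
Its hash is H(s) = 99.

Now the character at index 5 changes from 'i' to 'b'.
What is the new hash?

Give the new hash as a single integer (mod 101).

val('i') = 9, val('b') = 2
Position k = 5, exponent = n-1-k = 0
B^0 mod M = 13^0 mod 101 = 1
Delta = (2 - 9) * 1 mod 101 = 94
New hash = (99 + 94) mod 101 = 92

Answer: 92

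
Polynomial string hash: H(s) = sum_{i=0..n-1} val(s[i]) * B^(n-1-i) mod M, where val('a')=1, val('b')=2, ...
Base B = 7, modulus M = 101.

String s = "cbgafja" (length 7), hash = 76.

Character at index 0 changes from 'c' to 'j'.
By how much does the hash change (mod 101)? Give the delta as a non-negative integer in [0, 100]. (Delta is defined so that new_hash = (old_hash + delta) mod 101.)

Delta formula: (val(new) - val(old)) * B^(n-1-k) mod M
  val('j') - val('c') = 10 - 3 = 7
  B^(n-1-k) = 7^6 mod 101 = 85
  Delta = 7 * 85 mod 101 = 90

Answer: 90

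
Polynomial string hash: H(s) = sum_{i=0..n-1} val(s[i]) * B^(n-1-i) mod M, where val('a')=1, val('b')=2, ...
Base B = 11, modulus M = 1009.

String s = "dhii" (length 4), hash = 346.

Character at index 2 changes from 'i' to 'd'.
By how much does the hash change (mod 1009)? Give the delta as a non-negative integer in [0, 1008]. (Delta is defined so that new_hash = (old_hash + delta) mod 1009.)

Delta formula: (val(new) - val(old)) * B^(n-1-k) mod M
  val('d') - val('i') = 4 - 9 = -5
  B^(n-1-k) = 11^1 mod 1009 = 11
  Delta = -5 * 11 mod 1009 = 954

Answer: 954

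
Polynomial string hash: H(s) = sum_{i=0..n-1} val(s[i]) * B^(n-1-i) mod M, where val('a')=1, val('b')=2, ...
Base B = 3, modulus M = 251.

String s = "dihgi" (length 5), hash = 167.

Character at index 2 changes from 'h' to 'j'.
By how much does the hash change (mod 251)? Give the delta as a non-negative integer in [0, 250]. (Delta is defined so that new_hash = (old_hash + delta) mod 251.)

Answer: 18

Derivation:
Delta formula: (val(new) - val(old)) * B^(n-1-k) mod M
  val('j') - val('h') = 10 - 8 = 2
  B^(n-1-k) = 3^2 mod 251 = 9
  Delta = 2 * 9 mod 251 = 18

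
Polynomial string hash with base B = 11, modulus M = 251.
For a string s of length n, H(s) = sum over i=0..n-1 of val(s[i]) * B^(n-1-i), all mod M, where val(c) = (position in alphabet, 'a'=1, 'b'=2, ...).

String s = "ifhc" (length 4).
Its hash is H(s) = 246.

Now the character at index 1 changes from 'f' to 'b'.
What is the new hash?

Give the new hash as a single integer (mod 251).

Answer: 13

Derivation:
val('f') = 6, val('b') = 2
Position k = 1, exponent = n-1-k = 2
B^2 mod M = 11^2 mod 251 = 121
Delta = (2 - 6) * 121 mod 251 = 18
New hash = (246 + 18) mod 251 = 13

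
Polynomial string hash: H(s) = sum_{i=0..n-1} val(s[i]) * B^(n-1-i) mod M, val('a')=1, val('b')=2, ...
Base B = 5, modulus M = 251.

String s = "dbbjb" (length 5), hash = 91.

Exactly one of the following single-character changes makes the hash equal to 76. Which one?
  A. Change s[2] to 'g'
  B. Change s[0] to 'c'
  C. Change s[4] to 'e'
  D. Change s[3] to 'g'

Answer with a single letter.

Option A: s[2]='b'->'g', delta=(7-2)*5^2 mod 251 = 125, hash=91+125 mod 251 = 216
Option B: s[0]='d'->'c', delta=(3-4)*5^4 mod 251 = 128, hash=91+128 mod 251 = 219
Option C: s[4]='b'->'e', delta=(5-2)*5^0 mod 251 = 3, hash=91+3 mod 251 = 94
Option D: s[3]='j'->'g', delta=(7-10)*5^1 mod 251 = 236, hash=91+236 mod 251 = 76 <-- target

Answer: D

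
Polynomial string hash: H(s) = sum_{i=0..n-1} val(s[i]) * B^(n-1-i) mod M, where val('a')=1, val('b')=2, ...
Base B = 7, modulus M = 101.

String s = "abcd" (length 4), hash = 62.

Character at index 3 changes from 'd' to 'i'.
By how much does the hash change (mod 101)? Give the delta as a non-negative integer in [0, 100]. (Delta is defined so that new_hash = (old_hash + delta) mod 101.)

Answer: 5

Derivation:
Delta formula: (val(new) - val(old)) * B^(n-1-k) mod M
  val('i') - val('d') = 9 - 4 = 5
  B^(n-1-k) = 7^0 mod 101 = 1
  Delta = 5 * 1 mod 101 = 5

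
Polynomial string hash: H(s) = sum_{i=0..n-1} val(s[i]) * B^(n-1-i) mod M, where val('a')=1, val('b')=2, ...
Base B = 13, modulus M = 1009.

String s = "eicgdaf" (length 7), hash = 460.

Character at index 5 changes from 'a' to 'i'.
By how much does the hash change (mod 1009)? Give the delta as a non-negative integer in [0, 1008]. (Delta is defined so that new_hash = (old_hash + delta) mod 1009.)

Answer: 104

Derivation:
Delta formula: (val(new) - val(old)) * B^(n-1-k) mod M
  val('i') - val('a') = 9 - 1 = 8
  B^(n-1-k) = 13^1 mod 1009 = 13
  Delta = 8 * 13 mod 1009 = 104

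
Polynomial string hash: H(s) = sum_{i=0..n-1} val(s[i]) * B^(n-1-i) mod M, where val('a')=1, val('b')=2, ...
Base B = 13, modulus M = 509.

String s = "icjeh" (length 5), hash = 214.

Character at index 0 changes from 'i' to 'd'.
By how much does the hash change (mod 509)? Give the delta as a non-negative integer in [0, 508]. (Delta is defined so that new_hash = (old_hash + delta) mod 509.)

Answer: 224

Derivation:
Delta formula: (val(new) - val(old)) * B^(n-1-k) mod M
  val('d') - val('i') = 4 - 9 = -5
  B^(n-1-k) = 13^4 mod 509 = 57
  Delta = -5 * 57 mod 509 = 224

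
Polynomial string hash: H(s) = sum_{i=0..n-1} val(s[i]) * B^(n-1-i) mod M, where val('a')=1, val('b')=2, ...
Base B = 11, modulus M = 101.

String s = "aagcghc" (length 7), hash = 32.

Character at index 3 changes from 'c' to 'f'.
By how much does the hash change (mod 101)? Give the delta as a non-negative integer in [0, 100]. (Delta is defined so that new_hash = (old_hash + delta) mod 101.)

Delta formula: (val(new) - val(old)) * B^(n-1-k) mod M
  val('f') - val('c') = 6 - 3 = 3
  B^(n-1-k) = 11^3 mod 101 = 18
  Delta = 3 * 18 mod 101 = 54

Answer: 54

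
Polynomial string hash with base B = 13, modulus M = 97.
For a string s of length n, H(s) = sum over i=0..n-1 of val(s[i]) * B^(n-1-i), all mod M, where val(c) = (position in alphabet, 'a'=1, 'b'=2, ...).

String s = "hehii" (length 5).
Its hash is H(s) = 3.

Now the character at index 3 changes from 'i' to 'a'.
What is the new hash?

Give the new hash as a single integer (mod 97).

Answer: 93

Derivation:
val('i') = 9, val('a') = 1
Position k = 3, exponent = n-1-k = 1
B^1 mod M = 13^1 mod 97 = 13
Delta = (1 - 9) * 13 mod 97 = 90
New hash = (3 + 90) mod 97 = 93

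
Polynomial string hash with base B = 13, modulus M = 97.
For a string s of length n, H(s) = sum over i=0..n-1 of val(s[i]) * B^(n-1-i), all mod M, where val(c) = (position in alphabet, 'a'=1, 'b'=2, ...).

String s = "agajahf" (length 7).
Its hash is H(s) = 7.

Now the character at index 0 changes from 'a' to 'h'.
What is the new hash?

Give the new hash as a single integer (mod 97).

Answer: 48

Derivation:
val('a') = 1, val('h') = 8
Position k = 0, exponent = n-1-k = 6
B^6 mod M = 13^6 mod 97 = 89
Delta = (8 - 1) * 89 mod 97 = 41
New hash = (7 + 41) mod 97 = 48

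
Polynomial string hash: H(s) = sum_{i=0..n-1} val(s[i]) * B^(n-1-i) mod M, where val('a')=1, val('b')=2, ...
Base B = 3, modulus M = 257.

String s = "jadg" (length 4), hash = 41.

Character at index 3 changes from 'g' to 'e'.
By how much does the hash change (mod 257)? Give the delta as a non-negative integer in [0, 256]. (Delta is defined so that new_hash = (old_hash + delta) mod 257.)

Answer: 255

Derivation:
Delta formula: (val(new) - val(old)) * B^(n-1-k) mod M
  val('e') - val('g') = 5 - 7 = -2
  B^(n-1-k) = 3^0 mod 257 = 1
  Delta = -2 * 1 mod 257 = 255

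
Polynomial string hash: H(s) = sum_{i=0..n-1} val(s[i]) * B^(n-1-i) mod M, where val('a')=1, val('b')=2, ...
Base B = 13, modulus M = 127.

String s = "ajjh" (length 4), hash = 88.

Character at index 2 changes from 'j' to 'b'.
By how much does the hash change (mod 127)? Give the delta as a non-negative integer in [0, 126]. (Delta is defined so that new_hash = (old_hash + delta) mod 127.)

Answer: 23

Derivation:
Delta formula: (val(new) - val(old)) * B^(n-1-k) mod M
  val('b') - val('j') = 2 - 10 = -8
  B^(n-1-k) = 13^1 mod 127 = 13
  Delta = -8 * 13 mod 127 = 23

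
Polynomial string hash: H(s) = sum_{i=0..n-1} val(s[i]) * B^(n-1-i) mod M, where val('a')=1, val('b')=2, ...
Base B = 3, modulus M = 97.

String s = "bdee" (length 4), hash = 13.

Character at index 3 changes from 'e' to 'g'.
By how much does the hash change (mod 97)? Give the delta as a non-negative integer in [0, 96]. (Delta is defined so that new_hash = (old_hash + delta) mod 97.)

Answer: 2

Derivation:
Delta formula: (val(new) - val(old)) * B^(n-1-k) mod M
  val('g') - val('e') = 7 - 5 = 2
  B^(n-1-k) = 3^0 mod 97 = 1
  Delta = 2 * 1 mod 97 = 2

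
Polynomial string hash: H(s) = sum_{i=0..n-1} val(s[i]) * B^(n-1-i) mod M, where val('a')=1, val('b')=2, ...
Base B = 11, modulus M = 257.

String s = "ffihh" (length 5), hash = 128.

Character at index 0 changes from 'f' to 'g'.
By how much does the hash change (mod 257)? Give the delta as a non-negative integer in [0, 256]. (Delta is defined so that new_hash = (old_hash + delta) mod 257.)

Delta formula: (val(new) - val(old)) * B^(n-1-k) mod M
  val('g') - val('f') = 7 - 6 = 1
  B^(n-1-k) = 11^4 mod 257 = 249
  Delta = 1 * 249 mod 257 = 249

Answer: 249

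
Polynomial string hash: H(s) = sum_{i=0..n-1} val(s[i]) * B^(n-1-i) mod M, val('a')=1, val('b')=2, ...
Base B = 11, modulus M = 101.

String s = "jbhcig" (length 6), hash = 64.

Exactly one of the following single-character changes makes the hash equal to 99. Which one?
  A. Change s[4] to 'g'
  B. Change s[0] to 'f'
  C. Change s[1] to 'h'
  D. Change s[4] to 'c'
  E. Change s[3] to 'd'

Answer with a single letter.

Option A: s[4]='i'->'g', delta=(7-9)*11^1 mod 101 = 79, hash=64+79 mod 101 = 42
Option B: s[0]='j'->'f', delta=(6-10)*11^5 mod 101 = 75, hash=64+75 mod 101 = 38
Option C: s[1]='b'->'h', delta=(8-2)*11^4 mod 101 = 77, hash=64+77 mod 101 = 40
Option D: s[4]='i'->'c', delta=(3-9)*11^1 mod 101 = 35, hash=64+35 mod 101 = 99 <-- target
Option E: s[3]='c'->'d', delta=(4-3)*11^2 mod 101 = 20, hash=64+20 mod 101 = 84

Answer: D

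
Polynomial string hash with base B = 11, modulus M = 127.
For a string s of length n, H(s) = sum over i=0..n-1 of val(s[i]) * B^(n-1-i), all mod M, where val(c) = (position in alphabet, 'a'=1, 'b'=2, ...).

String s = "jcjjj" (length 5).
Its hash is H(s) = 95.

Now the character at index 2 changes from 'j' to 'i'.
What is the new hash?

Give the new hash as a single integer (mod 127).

Answer: 101

Derivation:
val('j') = 10, val('i') = 9
Position k = 2, exponent = n-1-k = 2
B^2 mod M = 11^2 mod 127 = 121
Delta = (9 - 10) * 121 mod 127 = 6
New hash = (95 + 6) mod 127 = 101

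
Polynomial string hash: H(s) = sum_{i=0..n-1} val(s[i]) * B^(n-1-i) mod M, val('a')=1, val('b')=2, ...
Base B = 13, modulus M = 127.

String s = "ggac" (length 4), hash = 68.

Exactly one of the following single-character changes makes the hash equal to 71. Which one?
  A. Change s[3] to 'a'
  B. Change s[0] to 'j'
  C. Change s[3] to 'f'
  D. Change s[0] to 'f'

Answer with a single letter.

Answer: C

Derivation:
Option A: s[3]='c'->'a', delta=(1-3)*13^0 mod 127 = 125, hash=68+125 mod 127 = 66
Option B: s[0]='g'->'j', delta=(10-7)*13^3 mod 127 = 114, hash=68+114 mod 127 = 55
Option C: s[3]='c'->'f', delta=(6-3)*13^0 mod 127 = 3, hash=68+3 mod 127 = 71 <-- target
Option D: s[0]='g'->'f', delta=(6-7)*13^3 mod 127 = 89, hash=68+89 mod 127 = 30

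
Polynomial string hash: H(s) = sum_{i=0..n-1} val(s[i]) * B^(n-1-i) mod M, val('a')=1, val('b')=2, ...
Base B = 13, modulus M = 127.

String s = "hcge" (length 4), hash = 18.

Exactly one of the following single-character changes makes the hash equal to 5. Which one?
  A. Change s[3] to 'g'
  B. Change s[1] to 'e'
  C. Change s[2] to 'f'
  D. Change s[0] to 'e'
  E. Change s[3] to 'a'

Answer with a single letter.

Option A: s[3]='e'->'g', delta=(7-5)*13^0 mod 127 = 2, hash=18+2 mod 127 = 20
Option B: s[1]='c'->'e', delta=(5-3)*13^2 mod 127 = 84, hash=18+84 mod 127 = 102
Option C: s[2]='g'->'f', delta=(6-7)*13^1 mod 127 = 114, hash=18+114 mod 127 = 5 <-- target
Option D: s[0]='h'->'e', delta=(5-8)*13^3 mod 127 = 13, hash=18+13 mod 127 = 31
Option E: s[3]='e'->'a', delta=(1-5)*13^0 mod 127 = 123, hash=18+123 mod 127 = 14

Answer: C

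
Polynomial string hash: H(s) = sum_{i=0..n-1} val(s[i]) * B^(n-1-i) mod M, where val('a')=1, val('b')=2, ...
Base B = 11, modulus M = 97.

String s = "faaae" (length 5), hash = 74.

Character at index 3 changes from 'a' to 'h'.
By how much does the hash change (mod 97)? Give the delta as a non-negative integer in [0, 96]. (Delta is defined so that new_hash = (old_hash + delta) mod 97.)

Answer: 77

Derivation:
Delta formula: (val(new) - val(old)) * B^(n-1-k) mod M
  val('h') - val('a') = 8 - 1 = 7
  B^(n-1-k) = 11^1 mod 97 = 11
  Delta = 7 * 11 mod 97 = 77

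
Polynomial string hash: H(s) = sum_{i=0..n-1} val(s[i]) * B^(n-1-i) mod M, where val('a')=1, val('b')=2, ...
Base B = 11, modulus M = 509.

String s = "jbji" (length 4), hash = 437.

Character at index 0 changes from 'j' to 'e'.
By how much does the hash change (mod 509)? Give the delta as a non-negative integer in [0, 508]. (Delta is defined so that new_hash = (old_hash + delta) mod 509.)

Answer: 471

Derivation:
Delta formula: (val(new) - val(old)) * B^(n-1-k) mod M
  val('e') - val('j') = 5 - 10 = -5
  B^(n-1-k) = 11^3 mod 509 = 313
  Delta = -5 * 313 mod 509 = 471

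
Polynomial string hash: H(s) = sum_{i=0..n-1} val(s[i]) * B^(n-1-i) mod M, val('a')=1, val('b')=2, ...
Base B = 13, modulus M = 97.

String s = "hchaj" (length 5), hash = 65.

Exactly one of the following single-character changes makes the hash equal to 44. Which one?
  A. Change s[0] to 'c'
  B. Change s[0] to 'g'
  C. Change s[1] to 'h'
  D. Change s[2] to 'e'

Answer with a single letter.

Option A: s[0]='h'->'c', delta=(3-8)*13^4 mod 97 = 76, hash=65+76 mod 97 = 44 <-- target
Option B: s[0]='h'->'g', delta=(7-8)*13^4 mod 97 = 54, hash=65+54 mod 97 = 22
Option C: s[1]='c'->'h', delta=(8-3)*13^3 mod 97 = 24, hash=65+24 mod 97 = 89
Option D: s[2]='h'->'e', delta=(5-8)*13^2 mod 97 = 75, hash=65+75 mod 97 = 43

Answer: A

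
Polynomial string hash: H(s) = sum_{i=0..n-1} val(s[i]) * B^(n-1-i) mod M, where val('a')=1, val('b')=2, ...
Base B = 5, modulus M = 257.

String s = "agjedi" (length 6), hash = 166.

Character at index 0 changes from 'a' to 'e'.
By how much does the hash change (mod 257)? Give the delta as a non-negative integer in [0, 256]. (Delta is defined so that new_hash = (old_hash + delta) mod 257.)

Answer: 164

Derivation:
Delta formula: (val(new) - val(old)) * B^(n-1-k) mod M
  val('e') - val('a') = 5 - 1 = 4
  B^(n-1-k) = 5^5 mod 257 = 41
  Delta = 4 * 41 mod 257 = 164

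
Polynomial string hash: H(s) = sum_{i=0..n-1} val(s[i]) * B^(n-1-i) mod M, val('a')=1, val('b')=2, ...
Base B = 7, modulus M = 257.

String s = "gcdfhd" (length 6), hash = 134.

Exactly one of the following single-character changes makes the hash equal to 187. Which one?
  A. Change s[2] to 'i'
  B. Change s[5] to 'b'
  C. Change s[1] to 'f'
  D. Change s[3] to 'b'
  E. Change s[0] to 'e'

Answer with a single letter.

Answer: E

Derivation:
Option A: s[2]='d'->'i', delta=(9-4)*7^3 mod 257 = 173, hash=134+173 mod 257 = 50
Option B: s[5]='d'->'b', delta=(2-4)*7^0 mod 257 = 255, hash=134+255 mod 257 = 132
Option C: s[1]='c'->'f', delta=(6-3)*7^4 mod 257 = 7, hash=134+7 mod 257 = 141
Option D: s[3]='f'->'b', delta=(2-6)*7^2 mod 257 = 61, hash=134+61 mod 257 = 195
Option E: s[0]='g'->'e', delta=(5-7)*7^5 mod 257 = 53, hash=134+53 mod 257 = 187 <-- target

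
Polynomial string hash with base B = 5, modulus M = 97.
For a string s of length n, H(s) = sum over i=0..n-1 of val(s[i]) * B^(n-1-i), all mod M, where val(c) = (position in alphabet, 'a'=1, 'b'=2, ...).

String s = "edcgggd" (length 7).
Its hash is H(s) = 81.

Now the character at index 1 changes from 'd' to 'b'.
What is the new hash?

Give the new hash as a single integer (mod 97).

Answer: 39

Derivation:
val('d') = 4, val('b') = 2
Position k = 1, exponent = n-1-k = 5
B^5 mod M = 5^5 mod 97 = 21
Delta = (2 - 4) * 21 mod 97 = 55
New hash = (81 + 55) mod 97 = 39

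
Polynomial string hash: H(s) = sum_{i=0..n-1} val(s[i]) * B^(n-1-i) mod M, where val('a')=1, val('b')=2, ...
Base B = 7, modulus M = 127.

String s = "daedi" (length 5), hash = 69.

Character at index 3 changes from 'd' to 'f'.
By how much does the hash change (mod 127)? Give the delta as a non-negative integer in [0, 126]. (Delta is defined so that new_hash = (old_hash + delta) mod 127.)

Answer: 14

Derivation:
Delta formula: (val(new) - val(old)) * B^(n-1-k) mod M
  val('f') - val('d') = 6 - 4 = 2
  B^(n-1-k) = 7^1 mod 127 = 7
  Delta = 2 * 7 mod 127 = 14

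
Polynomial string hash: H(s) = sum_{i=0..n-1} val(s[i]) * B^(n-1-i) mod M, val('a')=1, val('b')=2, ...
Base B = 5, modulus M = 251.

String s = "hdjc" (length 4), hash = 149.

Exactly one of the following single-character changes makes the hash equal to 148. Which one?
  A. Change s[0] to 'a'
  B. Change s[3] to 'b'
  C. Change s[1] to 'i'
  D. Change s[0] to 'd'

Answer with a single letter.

Option A: s[0]='h'->'a', delta=(1-8)*5^3 mod 251 = 129, hash=149+129 mod 251 = 27
Option B: s[3]='c'->'b', delta=(2-3)*5^0 mod 251 = 250, hash=149+250 mod 251 = 148 <-- target
Option C: s[1]='d'->'i', delta=(9-4)*5^2 mod 251 = 125, hash=149+125 mod 251 = 23
Option D: s[0]='h'->'d', delta=(4-8)*5^3 mod 251 = 2, hash=149+2 mod 251 = 151

Answer: B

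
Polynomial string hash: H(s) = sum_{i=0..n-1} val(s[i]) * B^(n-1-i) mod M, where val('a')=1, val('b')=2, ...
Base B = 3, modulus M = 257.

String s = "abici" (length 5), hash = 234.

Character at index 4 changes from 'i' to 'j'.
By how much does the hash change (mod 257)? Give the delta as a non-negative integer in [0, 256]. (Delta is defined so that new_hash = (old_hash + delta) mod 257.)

Answer: 1

Derivation:
Delta formula: (val(new) - val(old)) * B^(n-1-k) mod M
  val('j') - val('i') = 10 - 9 = 1
  B^(n-1-k) = 3^0 mod 257 = 1
  Delta = 1 * 1 mod 257 = 1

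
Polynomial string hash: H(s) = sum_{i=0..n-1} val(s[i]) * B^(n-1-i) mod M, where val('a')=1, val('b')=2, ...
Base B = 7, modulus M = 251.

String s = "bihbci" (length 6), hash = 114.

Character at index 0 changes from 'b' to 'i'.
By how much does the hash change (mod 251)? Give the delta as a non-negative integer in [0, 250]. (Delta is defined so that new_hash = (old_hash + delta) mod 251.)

Delta formula: (val(new) - val(old)) * B^(n-1-k) mod M
  val('i') - val('b') = 9 - 2 = 7
  B^(n-1-k) = 7^5 mod 251 = 241
  Delta = 7 * 241 mod 251 = 181

Answer: 181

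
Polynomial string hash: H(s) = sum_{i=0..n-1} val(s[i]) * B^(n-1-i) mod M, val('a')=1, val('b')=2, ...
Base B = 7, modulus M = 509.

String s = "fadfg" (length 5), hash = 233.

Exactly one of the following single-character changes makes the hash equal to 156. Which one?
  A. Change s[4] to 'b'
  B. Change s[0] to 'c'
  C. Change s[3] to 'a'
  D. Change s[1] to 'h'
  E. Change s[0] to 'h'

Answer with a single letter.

Option A: s[4]='g'->'b', delta=(2-7)*7^0 mod 509 = 504, hash=233+504 mod 509 = 228
Option B: s[0]='f'->'c', delta=(3-6)*7^4 mod 509 = 432, hash=233+432 mod 509 = 156 <-- target
Option C: s[3]='f'->'a', delta=(1-6)*7^1 mod 509 = 474, hash=233+474 mod 509 = 198
Option D: s[1]='a'->'h', delta=(8-1)*7^3 mod 509 = 365, hash=233+365 mod 509 = 89
Option E: s[0]='f'->'h', delta=(8-6)*7^4 mod 509 = 221, hash=233+221 mod 509 = 454

Answer: B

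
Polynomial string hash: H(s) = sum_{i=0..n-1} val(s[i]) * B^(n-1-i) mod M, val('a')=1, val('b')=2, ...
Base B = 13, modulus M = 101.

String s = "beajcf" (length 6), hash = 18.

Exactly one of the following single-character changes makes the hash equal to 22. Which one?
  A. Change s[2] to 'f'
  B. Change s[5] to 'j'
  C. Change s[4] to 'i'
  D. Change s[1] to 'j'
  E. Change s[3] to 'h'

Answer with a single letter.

Answer: B

Derivation:
Option A: s[2]='a'->'f', delta=(6-1)*13^3 mod 101 = 77, hash=18+77 mod 101 = 95
Option B: s[5]='f'->'j', delta=(10-6)*13^0 mod 101 = 4, hash=18+4 mod 101 = 22 <-- target
Option C: s[4]='c'->'i', delta=(9-3)*13^1 mod 101 = 78, hash=18+78 mod 101 = 96
Option D: s[1]='e'->'j', delta=(10-5)*13^4 mod 101 = 92, hash=18+92 mod 101 = 9
Option E: s[3]='j'->'h', delta=(8-10)*13^2 mod 101 = 66, hash=18+66 mod 101 = 84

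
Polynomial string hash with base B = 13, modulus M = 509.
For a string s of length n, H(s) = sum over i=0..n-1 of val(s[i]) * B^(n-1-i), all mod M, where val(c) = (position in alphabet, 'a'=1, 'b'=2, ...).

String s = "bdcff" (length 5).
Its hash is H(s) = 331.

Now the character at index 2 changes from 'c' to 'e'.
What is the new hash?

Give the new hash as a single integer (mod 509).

val('c') = 3, val('e') = 5
Position k = 2, exponent = n-1-k = 2
B^2 mod M = 13^2 mod 509 = 169
Delta = (5 - 3) * 169 mod 509 = 338
New hash = (331 + 338) mod 509 = 160

Answer: 160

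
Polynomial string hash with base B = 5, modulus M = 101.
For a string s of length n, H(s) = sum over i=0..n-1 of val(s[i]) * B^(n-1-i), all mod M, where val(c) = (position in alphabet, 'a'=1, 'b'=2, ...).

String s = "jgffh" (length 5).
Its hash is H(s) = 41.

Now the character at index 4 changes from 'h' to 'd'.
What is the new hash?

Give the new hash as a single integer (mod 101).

val('h') = 8, val('d') = 4
Position k = 4, exponent = n-1-k = 0
B^0 mod M = 5^0 mod 101 = 1
Delta = (4 - 8) * 1 mod 101 = 97
New hash = (41 + 97) mod 101 = 37

Answer: 37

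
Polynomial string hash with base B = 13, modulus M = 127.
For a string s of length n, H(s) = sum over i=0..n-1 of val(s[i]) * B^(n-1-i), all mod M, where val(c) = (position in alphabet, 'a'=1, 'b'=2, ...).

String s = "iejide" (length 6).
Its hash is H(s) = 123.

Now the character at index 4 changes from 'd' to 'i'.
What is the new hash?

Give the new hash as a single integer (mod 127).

val('d') = 4, val('i') = 9
Position k = 4, exponent = n-1-k = 1
B^1 mod M = 13^1 mod 127 = 13
Delta = (9 - 4) * 13 mod 127 = 65
New hash = (123 + 65) mod 127 = 61

Answer: 61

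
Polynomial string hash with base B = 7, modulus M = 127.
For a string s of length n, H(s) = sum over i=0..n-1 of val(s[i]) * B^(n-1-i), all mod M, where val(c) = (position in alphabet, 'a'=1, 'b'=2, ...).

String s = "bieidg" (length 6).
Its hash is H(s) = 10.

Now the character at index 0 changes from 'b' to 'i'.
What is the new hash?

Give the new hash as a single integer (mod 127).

val('b') = 2, val('i') = 9
Position k = 0, exponent = n-1-k = 5
B^5 mod M = 7^5 mod 127 = 43
Delta = (9 - 2) * 43 mod 127 = 47
New hash = (10 + 47) mod 127 = 57

Answer: 57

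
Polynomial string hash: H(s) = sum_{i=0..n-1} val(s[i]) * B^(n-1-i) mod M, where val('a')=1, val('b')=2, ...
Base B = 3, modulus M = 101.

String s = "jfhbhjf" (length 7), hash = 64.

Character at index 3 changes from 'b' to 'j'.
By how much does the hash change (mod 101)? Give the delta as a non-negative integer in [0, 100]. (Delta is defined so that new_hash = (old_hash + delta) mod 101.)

Answer: 14

Derivation:
Delta formula: (val(new) - val(old)) * B^(n-1-k) mod M
  val('j') - val('b') = 10 - 2 = 8
  B^(n-1-k) = 3^3 mod 101 = 27
  Delta = 8 * 27 mod 101 = 14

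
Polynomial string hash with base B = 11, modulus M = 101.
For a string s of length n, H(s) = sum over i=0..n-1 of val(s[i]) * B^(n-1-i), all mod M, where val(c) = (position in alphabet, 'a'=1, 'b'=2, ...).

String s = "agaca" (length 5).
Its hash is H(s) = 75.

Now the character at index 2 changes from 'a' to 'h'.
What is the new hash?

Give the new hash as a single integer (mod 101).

Answer: 13

Derivation:
val('a') = 1, val('h') = 8
Position k = 2, exponent = n-1-k = 2
B^2 mod M = 11^2 mod 101 = 20
Delta = (8 - 1) * 20 mod 101 = 39
New hash = (75 + 39) mod 101 = 13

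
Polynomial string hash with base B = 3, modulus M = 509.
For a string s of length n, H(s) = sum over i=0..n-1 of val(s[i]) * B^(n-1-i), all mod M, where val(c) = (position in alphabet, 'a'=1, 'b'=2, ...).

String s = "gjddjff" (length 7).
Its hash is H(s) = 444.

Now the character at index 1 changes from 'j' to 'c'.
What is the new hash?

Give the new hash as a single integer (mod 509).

Answer: 270

Derivation:
val('j') = 10, val('c') = 3
Position k = 1, exponent = n-1-k = 5
B^5 mod M = 3^5 mod 509 = 243
Delta = (3 - 10) * 243 mod 509 = 335
New hash = (444 + 335) mod 509 = 270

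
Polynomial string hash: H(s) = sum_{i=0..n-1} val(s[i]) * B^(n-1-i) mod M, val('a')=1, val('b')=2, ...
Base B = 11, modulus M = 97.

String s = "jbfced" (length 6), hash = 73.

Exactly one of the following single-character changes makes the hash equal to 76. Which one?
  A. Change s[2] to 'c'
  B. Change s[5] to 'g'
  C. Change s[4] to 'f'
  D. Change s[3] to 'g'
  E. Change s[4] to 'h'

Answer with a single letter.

Answer: B

Derivation:
Option A: s[2]='f'->'c', delta=(3-6)*11^3 mod 97 = 81, hash=73+81 mod 97 = 57
Option B: s[5]='d'->'g', delta=(7-4)*11^0 mod 97 = 3, hash=73+3 mod 97 = 76 <-- target
Option C: s[4]='e'->'f', delta=(6-5)*11^1 mod 97 = 11, hash=73+11 mod 97 = 84
Option D: s[3]='c'->'g', delta=(7-3)*11^2 mod 97 = 96, hash=73+96 mod 97 = 72
Option E: s[4]='e'->'h', delta=(8-5)*11^1 mod 97 = 33, hash=73+33 mod 97 = 9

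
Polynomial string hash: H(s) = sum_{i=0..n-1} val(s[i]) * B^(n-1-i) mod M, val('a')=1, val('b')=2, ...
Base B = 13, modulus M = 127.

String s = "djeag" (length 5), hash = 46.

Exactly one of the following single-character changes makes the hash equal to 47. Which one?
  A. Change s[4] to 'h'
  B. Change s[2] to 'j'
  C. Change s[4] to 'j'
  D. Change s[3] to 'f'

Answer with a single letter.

Option A: s[4]='g'->'h', delta=(8-7)*13^0 mod 127 = 1, hash=46+1 mod 127 = 47 <-- target
Option B: s[2]='e'->'j', delta=(10-5)*13^2 mod 127 = 83, hash=46+83 mod 127 = 2
Option C: s[4]='g'->'j', delta=(10-7)*13^0 mod 127 = 3, hash=46+3 mod 127 = 49
Option D: s[3]='a'->'f', delta=(6-1)*13^1 mod 127 = 65, hash=46+65 mod 127 = 111

Answer: A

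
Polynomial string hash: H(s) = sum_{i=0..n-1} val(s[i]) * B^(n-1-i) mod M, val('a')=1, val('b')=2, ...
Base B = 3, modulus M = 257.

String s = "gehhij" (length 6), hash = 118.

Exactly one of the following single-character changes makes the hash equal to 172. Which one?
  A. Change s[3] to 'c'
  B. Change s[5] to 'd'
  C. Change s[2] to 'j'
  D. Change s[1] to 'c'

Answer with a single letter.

Answer: C

Derivation:
Option A: s[3]='h'->'c', delta=(3-8)*3^2 mod 257 = 212, hash=118+212 mod 257 = 73
Option B: s[5]='j'->'d', delta=(4-10)*3^0 mod 257 = 251, hash=118+251 mod 257 = 112
Option C: s[2]='h'->'j', delta=(10-8)*3^3 mod 257 = 54, hash=118+54 mod 257 = 172 <-- target
Option D: s[1]='e'->'c', delta=(3-5)*3^4 mod 257 = 95, hash=118+95 mod 257 = 213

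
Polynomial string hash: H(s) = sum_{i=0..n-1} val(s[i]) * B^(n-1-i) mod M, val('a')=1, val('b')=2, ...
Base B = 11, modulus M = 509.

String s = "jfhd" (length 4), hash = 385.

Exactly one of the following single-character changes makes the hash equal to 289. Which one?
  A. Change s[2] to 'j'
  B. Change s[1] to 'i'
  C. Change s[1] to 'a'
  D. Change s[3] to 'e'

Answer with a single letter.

Option A: s[2]='h'->'j', delta=(10-8)*11^1 mod 509 = 22, hash=385+22 mod 509 = 407
Option B: s[1]='f'->'i', delta=(9-6)*11^2 mod 509 = 363, hash=385+363 mod 509 = 239
Option C: s[1]='f'->'a', delta=(1-6)*11^2 mod 509 = 413, hash=385+413 mod 509 = 289 <-- target
Option D: s[3]='d'->'e', delta=(5-4)*11^0 mod 509 = 1, hash=385+1 mod 509 = 386

Answer: C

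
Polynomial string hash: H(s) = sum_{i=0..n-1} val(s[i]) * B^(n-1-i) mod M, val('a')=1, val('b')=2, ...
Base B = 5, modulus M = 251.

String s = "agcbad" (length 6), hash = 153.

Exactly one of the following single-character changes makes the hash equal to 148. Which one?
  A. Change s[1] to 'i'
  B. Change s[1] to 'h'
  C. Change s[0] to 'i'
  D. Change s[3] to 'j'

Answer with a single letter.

Answer: A

Derivation:
Option A: s[1]='g'->'i', delta=(9-7)*5^4 mod 251 = 246, hash=153+246 mod 251 = 148 <-- target
Option B: s[1]='g'->'h', delta=(8-7)*5^4 mod 251 = 123, hash=153+123 mod 251 = 25
Option C: s[0]='a'->'i', delta=(9-1)*5^5 mod 251 = 151, hash=153+151 mod 251 = 53
Option D: s[3]='b'->'j', delta=(10-2)*5^2 mod 251 = 200, hash=153+200 mod 251 = 102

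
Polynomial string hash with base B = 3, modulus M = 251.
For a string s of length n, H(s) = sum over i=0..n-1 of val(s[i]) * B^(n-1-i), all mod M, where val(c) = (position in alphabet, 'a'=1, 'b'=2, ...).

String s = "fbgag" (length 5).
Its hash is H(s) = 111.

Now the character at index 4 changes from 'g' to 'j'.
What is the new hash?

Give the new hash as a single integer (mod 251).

Answer: 114

Derivation:
val('g') = 7, val('j') = 10
Position k = 4, exponent = n-1-k = 0
B^0 mod M = 3^0 mod 251 = 1
Delta = (10 - 7) * 1 mod 251 = 3
New hash = (111 + 3) mod 251 = 114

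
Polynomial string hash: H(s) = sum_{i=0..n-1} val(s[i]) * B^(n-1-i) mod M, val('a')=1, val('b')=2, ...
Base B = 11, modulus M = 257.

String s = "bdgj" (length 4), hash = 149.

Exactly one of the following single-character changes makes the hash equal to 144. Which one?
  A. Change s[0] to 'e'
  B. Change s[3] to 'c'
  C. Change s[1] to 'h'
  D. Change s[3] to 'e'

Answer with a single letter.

Answer: D

Derivation:
Option A: s[0]='b'->'e', delta=(5-2)*11^3 mod 257 = 138, hash=149+138 mod 257 = 30
Option B: s[3]='j'->'c', delta=(3-10)*11^0 mod 257 = 250, hash=149+250 mod 257 = 142
Option C: s[1]='d'->'h', delta=(8-4)*11^2 mod 257 = 227, hash=149+227 mod 257 = 119
Option D: s[3]='j'->'e', delta=(5-10)*11^0 mod 257 = 252, hash=149+252 mod 257 = 144 <-- target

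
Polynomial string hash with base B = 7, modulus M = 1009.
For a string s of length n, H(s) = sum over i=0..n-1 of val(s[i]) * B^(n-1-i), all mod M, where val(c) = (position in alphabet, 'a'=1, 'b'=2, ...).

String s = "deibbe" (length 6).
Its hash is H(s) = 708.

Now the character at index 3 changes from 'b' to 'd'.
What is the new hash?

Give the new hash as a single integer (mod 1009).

Answer: 806

Derivation:
val('b') = 2, val('d') = 4
Position k = 3, exponent = n-1-k = 2
B^2 mod M = 7^2 mod 1009 = 49
Delta = (4 - 2) * 49 mod 1009 = 98
New hash = (708 + 98) mod 1009 = 806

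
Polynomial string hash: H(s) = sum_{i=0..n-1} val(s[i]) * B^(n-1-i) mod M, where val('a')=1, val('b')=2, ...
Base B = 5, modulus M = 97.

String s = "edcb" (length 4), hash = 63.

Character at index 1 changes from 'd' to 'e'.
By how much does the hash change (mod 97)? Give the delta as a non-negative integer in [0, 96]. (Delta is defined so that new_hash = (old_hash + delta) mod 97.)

Delta formula: (val(new) - val(old)) * B^(n-1-k) mod M
  val('e') - val('d') = 5 - 4 = 1
  B^(n-1-k) = 5^2 mod 97 = 25
  Delta = 1 * 25 mod 97 = 25

Answer: 25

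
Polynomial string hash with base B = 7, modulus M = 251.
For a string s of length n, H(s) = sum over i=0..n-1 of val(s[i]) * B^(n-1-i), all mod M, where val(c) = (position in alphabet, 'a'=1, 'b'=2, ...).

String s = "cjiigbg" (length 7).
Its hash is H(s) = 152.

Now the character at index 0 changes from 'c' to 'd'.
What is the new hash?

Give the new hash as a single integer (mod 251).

val('c') = 3, val('d') = 4
Position k = 0, exponent = n-1-k = 6
B^6 mod M = 7^6 mod 251 = 181
Delta = (4 - 3) * 181 mod 251 = 181
New hash = (152 + 181) mod 251 = 82

Answer: 82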